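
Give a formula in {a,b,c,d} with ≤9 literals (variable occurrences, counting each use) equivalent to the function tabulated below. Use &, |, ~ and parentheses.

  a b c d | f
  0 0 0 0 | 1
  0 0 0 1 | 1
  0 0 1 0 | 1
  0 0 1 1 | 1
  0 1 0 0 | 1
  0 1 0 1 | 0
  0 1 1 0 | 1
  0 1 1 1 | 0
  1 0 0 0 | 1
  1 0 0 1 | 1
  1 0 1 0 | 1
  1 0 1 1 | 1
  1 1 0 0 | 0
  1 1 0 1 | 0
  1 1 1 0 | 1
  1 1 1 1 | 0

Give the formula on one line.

  ~d = 1010101010101010
  (b & ~d) = 0000101000001010
  (c | d) = 0111011101110111
  ~a = 1111111100000000
  ((c | d) | ~a) = 1111111101110111
  ((b & ~d) & ((c | d) | ~a)) = 0000101000000010
  ~b = 1111000011110000
  (((b & ~d) & ((c | d) | ~a)) | ~b) = 1111101011110010

(((b & ~d) & ((c | d) | ~a)) | ~b)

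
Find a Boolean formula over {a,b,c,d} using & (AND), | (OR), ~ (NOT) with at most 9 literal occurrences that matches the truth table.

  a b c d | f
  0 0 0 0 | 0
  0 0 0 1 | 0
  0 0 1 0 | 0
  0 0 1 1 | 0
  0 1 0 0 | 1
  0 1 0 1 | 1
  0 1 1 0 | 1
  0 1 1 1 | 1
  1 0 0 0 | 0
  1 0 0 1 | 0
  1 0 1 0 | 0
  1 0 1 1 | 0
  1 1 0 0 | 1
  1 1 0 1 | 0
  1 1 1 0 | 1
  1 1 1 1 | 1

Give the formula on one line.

((~d | (((~a | c) & (~c | ~d)) | c)) & b)

  ~d = 1010101010101010
  ~a = 1111111100000000
  (~a | c) = 1111111100110011
  ~c = 1100110011001100
  (~c | ~d) = 1110111011101110
  ((~a | c) & (~c | ~d)) = 1110111000100010
  (((~a | c) & (~c | ~d)) | c) = 1111111100110011
  (~d | (((~a | c) & (~c | ~d)) | c)) = 1111111110111011
  ((~d | (((~a | c) & (~c | ~d)) | c)) & b) = 0000111100001011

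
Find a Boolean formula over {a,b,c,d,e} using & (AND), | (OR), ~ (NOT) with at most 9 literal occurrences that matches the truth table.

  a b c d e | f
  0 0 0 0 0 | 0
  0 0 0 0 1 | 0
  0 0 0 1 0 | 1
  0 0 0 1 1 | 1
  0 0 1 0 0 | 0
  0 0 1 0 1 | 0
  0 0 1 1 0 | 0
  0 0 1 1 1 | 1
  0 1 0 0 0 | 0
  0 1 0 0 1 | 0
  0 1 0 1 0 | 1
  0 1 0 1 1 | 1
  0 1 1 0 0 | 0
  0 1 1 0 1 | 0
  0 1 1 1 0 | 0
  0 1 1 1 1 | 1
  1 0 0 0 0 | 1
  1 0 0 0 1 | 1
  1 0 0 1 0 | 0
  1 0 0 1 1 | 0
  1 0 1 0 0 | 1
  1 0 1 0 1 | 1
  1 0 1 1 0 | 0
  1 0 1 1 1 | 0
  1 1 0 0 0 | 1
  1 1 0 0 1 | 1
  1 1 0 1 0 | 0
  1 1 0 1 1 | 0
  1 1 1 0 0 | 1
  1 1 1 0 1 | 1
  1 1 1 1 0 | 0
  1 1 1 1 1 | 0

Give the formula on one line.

((d & ((~a & e) | (~a & ~c))) | (~d & a))

  ~a = 11111111111111110000000000000000
  (~a & e) = 01010101010101010000000000000000
  ~c = 11110000111100001111000011110000
  (~a & ~c) = 11110000111100000000000000000000
  ((~a & e) | (~a & ~c)) = 11110101111101010000000000000000
  (d & ((~a & e) | (~a & ~c))) = 00110001001100010000000000000000
  ~d = 11001100110011001100110011001100
  (~d & a) = 00000000000000001100110011001100
  ((d & ((~a & e) | (~a & ~c))) | (~d & a)) = 00110001001100011100110011001100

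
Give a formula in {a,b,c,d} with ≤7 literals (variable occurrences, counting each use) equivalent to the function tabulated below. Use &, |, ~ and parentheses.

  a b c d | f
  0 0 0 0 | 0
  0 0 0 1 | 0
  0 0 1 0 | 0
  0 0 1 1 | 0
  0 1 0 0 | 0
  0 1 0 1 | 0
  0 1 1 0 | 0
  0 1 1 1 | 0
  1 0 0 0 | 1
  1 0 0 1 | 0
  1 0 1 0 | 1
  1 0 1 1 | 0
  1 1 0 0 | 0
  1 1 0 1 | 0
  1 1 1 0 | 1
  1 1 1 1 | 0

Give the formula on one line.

((a & ~d) & (c | ~b))

  ~d = 1010101010101010
  (a & ~d) = 0000000010101010
  ~b = 1111000011110000
  (c | ~b) = 1111001111110011
  ((a & ~d) & (c | ~b)) = 0000000010100010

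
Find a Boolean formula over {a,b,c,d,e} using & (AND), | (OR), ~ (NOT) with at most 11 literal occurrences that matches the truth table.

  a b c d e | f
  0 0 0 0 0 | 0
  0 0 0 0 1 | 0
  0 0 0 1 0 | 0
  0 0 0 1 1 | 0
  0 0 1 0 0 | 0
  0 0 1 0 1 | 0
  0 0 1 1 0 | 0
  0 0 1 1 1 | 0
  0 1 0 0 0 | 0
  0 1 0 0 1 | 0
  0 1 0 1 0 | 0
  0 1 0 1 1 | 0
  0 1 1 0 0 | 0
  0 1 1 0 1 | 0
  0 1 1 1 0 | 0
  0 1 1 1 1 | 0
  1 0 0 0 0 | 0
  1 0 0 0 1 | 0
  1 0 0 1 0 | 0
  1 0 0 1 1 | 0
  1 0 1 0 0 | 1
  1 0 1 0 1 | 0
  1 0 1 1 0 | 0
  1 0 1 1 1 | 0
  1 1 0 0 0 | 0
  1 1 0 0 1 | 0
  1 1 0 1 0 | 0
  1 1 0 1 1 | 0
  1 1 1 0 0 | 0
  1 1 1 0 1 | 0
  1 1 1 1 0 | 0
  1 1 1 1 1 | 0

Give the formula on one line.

(~d & ((((c & a) & (~c | ~e)) | b) & ((~b | ~a) & a)))

  ~d = 11001100110011001100110011001100
  (c & a) = 00000000000000000000111100001111
  ~c = 11110000111100001111000011110000
  ~e = 10101010101010101010101010101010
  (~c | ~e) = 11111010111110101111101011111010
  ((c & a) & (~c | ~e)) = 00000000000000000000101000001010
  (((c & a) & (~c | ~e)) | b) = 00000000111111110000101011111111
  ~b = 11111111000000001111111100000000
  ~a = 11111111111111110000000000000000
  (~b | ~a) = 11111111111111111111111100000000
  ((~b | ~a) & a) = 00000000000000001111111100000000
  ((((c & a) & (~c | ~e)) | b) & ((~b | ~a) & a)) = 00000000000000000000101000000000
  (~d & ((((c & a) & (~c | ~e)) | b) & ((~b | ~a) & a))) = 00000000000000000000100000000000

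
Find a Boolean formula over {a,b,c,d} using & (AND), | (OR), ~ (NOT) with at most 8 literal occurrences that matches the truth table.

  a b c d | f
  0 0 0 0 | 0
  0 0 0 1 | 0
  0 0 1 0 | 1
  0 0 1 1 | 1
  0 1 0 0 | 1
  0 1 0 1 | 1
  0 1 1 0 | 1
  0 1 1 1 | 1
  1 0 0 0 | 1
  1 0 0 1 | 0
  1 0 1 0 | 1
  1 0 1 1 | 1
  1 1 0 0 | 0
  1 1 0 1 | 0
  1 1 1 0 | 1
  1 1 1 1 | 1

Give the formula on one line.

  ~a = 1111111100000000
  (~a & b) = 0000111100000000
  (c | (~a & b)) = 0011111100110011
  ~b = 1111000011110000
  (a & ~b) = 0000000011110000
  ~d = 1010101010101010
  (a & ~d) = 0000000010101010
  ((a & ~b) & (a & ~d)) = 0000000010100000
  ((c | (~a & b)) | ((a & ~b) & (a & ~d))) = 0011111110110011

((c | (~a & b)) | ((a & ~b) & (a & ~d)))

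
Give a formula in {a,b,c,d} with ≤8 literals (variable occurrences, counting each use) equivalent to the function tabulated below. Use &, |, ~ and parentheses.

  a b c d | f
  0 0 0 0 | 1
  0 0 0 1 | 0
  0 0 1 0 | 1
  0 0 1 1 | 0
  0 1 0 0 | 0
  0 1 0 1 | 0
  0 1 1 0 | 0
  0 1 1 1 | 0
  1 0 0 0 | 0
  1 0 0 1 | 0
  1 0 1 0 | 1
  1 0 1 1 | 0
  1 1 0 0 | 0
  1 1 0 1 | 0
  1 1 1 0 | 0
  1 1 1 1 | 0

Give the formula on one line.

  ~b = 1111000011110000
  ~a = 1111111100000000
  (a & c) = 0000000000110011
  (~a | (a & c)) = 1111111100110011
  ~d = 1010101010101010
  (~d | b) = 1010111110101111
  ((~a | (a & c)) & (~d | b)) = 1010111100100011
  (~b & ((~a | (a & c)) & (~d | b))) = 1010000000100000

(~b & ((~a | (a & c)) & (~d | b)))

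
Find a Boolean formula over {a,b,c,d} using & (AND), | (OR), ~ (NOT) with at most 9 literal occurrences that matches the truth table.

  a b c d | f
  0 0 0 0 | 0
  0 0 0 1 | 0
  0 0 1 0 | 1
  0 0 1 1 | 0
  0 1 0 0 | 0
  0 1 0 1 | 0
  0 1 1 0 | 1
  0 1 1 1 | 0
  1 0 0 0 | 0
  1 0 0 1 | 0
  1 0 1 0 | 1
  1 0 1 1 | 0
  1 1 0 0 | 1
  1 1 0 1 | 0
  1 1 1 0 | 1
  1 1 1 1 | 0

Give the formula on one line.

  ~d = 1010101010101010
  (d & a) = 0000000001010101
  (c | b) = 0011111100111111
  ((d & a) | (c | b)) = 0011111101111111
  ~b = 1111000011110000
  (~b & ~d) = 1010000010100000
  (a | c) = 0011001111111111
  ((~b & ~d) | (a | c)) = 1011001111111111
  (((d & a) | (c | b)) & ((~b & ~d) | (a | c))) = 0011001101111111
  (~d & (((d & a) | (c | b)) & ((~b & ~d) | (a | c)))) = 0010001000101010

(~d & (((d & a) | (c | b)) & ((~b & ~d) | (a | c))))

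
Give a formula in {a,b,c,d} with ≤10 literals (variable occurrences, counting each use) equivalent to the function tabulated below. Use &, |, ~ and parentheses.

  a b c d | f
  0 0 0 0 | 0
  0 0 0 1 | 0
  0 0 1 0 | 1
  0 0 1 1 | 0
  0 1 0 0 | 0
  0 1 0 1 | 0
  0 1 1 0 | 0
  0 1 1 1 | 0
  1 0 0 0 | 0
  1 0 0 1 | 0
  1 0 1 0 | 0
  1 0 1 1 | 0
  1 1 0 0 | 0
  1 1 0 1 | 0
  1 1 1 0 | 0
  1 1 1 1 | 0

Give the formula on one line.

((~b & (~d & (a | ~b))) & ((c & ~a) & (~d | (b & ~a))))

  ~b = 1111000011110000
  ~d = 1010101010101010
  (a | ~b) = 1111000011111111
  (~d & (a | ~b)) = 1010000010101010
  (~b & (~d & (a | ~b))) = 1010000010100000
  ~a = 1111111100000000
  (c & ~a) = 0011001100000000
  (b & ~a) = 0000111100000000
  (~d | (b & ~a)) = 1010111110101010
  ((c & ~a) & (~d | (b & ~a))) = 0010001100000000
  ((~b & (~d & (a | ~b))) & ((c & ~a) & (~d | (b & ~a)))) = 0010000000000000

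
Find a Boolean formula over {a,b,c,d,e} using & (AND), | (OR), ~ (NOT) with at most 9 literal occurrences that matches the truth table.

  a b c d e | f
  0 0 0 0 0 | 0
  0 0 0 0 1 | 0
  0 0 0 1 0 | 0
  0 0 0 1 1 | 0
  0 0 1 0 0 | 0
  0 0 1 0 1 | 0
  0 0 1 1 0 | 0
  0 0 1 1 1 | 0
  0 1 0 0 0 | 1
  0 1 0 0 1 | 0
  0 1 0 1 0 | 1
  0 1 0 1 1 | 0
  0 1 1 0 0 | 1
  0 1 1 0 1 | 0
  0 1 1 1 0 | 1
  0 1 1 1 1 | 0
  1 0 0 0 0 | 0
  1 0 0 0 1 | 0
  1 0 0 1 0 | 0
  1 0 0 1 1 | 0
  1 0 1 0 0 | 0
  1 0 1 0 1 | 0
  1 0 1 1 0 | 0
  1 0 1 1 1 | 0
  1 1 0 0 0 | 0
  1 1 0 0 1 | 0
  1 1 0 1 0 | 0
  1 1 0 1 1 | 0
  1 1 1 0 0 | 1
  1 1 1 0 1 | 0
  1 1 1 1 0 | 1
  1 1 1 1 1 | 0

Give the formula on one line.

(((c & (a | b)) | ~a) & (~e & b))

  (a | b) = 00000000111111111111111111111111
  (c & (a | b)) = 00000000000011110000111100001111
  ~a = 11111111111111110000000000000000
  ((c & (a | b)) | ~a) = 11111111111111110000111100001111
  ~e = 10101010101010101010101010101010
  (~e & b) = 00000000101010100000000010101010
  (((c & (a | b)) | ~a) & (~e & b)) = 00000000101010100000000000001010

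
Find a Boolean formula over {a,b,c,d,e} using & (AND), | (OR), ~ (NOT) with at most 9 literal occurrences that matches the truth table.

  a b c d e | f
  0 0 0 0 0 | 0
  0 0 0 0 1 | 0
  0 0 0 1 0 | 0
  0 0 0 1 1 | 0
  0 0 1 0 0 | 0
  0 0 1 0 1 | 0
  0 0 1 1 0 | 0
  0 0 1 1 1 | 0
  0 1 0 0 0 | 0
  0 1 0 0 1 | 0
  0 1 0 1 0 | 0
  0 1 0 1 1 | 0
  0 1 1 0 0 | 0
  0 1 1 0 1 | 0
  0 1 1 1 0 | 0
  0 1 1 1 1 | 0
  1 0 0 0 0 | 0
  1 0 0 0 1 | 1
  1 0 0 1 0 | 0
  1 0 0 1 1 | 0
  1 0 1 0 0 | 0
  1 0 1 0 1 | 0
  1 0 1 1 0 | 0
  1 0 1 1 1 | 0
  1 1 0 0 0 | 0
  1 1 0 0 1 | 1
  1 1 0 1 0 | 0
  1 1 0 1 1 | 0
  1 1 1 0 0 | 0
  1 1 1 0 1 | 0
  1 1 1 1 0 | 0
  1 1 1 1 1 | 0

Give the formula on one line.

  ~c = 11110000111100001111000011110000
  ~d = 11001100110011001100110011001100
  (a & ~d) = 00000000000000001100110011001100
  (e & ~d) = 01000100010001000100010001000100
  ((a & ~d) & (e & ~d)) = 00000000000000000100010001000100
  (((a & ~d) & (e & ~d)) | c) = 00001111000011110100111101001111
  (~c & (((a & ~d) & (e & ~d)) | c)) = 00000000000000000100000001000000

(~c & (((a & ~d) & (e & ~d)) | c))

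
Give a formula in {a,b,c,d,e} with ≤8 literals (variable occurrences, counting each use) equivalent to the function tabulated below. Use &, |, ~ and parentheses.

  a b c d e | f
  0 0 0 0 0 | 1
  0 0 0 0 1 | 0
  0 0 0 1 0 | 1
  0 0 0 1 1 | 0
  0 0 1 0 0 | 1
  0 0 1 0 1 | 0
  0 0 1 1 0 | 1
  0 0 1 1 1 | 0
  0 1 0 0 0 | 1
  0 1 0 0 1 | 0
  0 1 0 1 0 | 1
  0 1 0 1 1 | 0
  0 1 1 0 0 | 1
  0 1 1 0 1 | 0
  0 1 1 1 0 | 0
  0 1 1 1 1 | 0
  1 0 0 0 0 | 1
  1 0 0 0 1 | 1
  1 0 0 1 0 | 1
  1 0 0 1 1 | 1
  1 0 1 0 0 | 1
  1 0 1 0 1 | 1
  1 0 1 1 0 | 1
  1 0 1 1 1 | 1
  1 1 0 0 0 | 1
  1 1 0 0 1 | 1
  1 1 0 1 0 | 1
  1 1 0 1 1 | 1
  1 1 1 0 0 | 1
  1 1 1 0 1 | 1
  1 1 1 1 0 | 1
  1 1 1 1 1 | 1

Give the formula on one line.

  (a | e) = 01010101010101011111111111111111
  ~b = 11111111000000001111111100000000
  ~c = 11110000111100001111000011110000
  ~d = 11001100110011001100110011001100
  (~c | ~d) = 11111100111111001111110011111100
  (~b | (~c | ~d)) = 11111111111111001111111111111100
  ((a | e) | (~b | (~c | ~d))) = 11111111111111011111111111111111
  ~e = 10101010101010101010101010101010
  (((a | e) | (~b | (~c | ~d))) & ~e) = 10101010101010001010101010101010
  ((((a | e) | (~b | (~c | ~d))) & ~e) | a) = 10101010101010001111111111111111

((((a | e) | (~b | (~c | ~d))) & ~e) | a)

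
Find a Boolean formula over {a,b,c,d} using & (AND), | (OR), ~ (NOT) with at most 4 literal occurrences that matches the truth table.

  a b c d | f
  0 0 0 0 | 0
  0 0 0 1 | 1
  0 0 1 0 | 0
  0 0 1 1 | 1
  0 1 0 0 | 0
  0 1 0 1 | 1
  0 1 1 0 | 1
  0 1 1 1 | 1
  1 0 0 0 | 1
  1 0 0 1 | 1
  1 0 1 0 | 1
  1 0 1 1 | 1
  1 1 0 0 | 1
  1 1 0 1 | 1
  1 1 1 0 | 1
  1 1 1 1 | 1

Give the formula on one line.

  (c & b) = 0000001100000011
  ((c & b) | a) = 0000001111111111
  (((c & b) | a) | d) = 0101011111111111

(((c & b) | a) | d)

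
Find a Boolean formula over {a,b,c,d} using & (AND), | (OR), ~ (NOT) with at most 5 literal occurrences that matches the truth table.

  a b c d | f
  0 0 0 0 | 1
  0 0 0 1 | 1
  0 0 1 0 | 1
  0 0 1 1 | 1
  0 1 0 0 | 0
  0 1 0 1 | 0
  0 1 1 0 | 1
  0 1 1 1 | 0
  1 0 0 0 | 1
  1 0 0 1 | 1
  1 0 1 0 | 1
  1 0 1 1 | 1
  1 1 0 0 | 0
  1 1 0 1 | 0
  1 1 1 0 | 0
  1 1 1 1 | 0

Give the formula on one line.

  ~b = 1111000011110000
  ~d = 1010101010101010
  ~a = 1111111100000000
  (c & ~a) = 0011001100000000
  (d | (c & ~a)) = 0111011101010101
  (~d & (d | (c & ~a))) = 0010001000000000
  (~b | (~d & (d | (c & ~a)))) = 1111001011110000

(~b | (~d & (d | (c & ~a))))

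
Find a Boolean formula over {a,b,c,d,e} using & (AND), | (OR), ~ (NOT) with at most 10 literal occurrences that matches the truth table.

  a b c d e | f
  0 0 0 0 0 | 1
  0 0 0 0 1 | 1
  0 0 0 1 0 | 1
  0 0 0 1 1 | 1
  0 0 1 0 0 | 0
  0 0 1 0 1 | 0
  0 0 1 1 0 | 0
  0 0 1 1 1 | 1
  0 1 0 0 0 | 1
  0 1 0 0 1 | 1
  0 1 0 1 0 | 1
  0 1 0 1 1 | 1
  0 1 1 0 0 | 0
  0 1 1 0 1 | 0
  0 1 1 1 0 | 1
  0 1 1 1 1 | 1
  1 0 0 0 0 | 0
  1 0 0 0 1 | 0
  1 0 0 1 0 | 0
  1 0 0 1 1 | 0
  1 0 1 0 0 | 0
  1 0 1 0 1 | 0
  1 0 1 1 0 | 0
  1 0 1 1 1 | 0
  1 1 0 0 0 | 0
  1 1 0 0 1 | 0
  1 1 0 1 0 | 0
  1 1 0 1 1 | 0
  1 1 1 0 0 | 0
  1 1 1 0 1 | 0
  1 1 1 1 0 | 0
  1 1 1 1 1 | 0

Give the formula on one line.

  ~d = 11001100110011001100110011001100
  (e | ~d) = 11011101110111011101110111011101
  ((e | ~d) | b) = 11011101111111111101110111111111
  (((e | ~d) | b) & d) = 00010001001100110001000100110011
  ~c = 11110000111100001111000011110000
  ~a = 11111111111111110000000000000000
  (~c & ~a) = 11110000111100000000000000000000
  ((((e | ~d) | b) & d) | (~c & ~a)) = 11110001111100110001000100110011
  (((((e | ~d) | b) & d) | (~c & ~a)) & ~a) = 11110001111100110000000000000000

(((((e | ~d) | b) & d) | (~c & ~a)) & ~a)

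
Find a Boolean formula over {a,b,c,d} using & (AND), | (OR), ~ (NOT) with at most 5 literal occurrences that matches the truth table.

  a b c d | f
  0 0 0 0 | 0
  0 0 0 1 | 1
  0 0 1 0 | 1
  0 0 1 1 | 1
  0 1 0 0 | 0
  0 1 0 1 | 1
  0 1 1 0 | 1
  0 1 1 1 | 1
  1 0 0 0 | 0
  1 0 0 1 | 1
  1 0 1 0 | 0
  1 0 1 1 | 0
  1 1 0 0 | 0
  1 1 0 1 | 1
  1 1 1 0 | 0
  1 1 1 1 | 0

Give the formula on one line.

((~a | ~c) & (d | c))

  ~a = 1111111100000000
  ~c = 1100110011001100
  (~a | ~c) = 1111111111001100
  (d | c) = 0111011101110111
  ((~a | ~c) & (d | c)) = 0111011101000100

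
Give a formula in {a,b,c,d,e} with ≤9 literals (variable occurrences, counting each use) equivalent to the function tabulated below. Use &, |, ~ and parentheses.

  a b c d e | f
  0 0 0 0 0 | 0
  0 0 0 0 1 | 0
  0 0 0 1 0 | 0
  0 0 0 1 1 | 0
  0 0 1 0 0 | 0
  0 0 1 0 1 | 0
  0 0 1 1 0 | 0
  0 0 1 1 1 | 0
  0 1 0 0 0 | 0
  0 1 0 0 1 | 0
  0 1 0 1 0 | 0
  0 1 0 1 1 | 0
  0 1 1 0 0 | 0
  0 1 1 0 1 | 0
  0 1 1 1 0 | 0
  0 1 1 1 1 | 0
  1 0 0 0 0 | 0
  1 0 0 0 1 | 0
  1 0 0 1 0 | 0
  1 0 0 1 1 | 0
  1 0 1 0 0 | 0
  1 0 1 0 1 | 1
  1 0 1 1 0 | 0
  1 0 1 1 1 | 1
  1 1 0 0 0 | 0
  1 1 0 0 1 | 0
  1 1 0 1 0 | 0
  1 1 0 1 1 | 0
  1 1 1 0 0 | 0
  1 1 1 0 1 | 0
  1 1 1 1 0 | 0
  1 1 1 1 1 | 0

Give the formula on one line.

  ~b = 11111111000000001111111100000000
  ~d = 11001100110011001100110011001100
  ~e = 10101010101010101010101010101010
  (~d & ~e) = 10001000100010001000100010001000
  (~b | (~d & ~e)) = 11111111100010001111111110001000
  ((~b | (~d & ~e)) & e) = 01010101000000000101010100000000
  (((~b | (~d & ~e)) & e) & c) = 00000101000000000000010100000000
  ((((~b | (~d & ~e)) & e) & c) & a) = 00000000000000000000010100000000

((((~b | (~d & ~e)) & e) & c) & a)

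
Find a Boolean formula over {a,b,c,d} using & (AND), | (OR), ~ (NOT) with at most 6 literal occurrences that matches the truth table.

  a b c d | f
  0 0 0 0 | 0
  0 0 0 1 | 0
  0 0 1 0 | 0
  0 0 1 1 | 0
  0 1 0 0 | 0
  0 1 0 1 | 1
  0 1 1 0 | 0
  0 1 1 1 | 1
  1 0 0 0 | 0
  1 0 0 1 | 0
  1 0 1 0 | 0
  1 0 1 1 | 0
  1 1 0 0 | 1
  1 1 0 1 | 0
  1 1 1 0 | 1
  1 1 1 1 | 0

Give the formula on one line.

(((b & ~a) & d) | ((a & b) & ~d))

  ~a = 1111111100000000
  (b & ~a) = 0000111100000000
  ((b & ~a) & d) = 0000010100000000
  (a & b) = 0000000000001111
  ~d = 1010101010101010
  ((a & b) & ~d) = 0000000000001010
  (((b & ~a) & d) | ((a & b) & ~d)) = 0000010100001010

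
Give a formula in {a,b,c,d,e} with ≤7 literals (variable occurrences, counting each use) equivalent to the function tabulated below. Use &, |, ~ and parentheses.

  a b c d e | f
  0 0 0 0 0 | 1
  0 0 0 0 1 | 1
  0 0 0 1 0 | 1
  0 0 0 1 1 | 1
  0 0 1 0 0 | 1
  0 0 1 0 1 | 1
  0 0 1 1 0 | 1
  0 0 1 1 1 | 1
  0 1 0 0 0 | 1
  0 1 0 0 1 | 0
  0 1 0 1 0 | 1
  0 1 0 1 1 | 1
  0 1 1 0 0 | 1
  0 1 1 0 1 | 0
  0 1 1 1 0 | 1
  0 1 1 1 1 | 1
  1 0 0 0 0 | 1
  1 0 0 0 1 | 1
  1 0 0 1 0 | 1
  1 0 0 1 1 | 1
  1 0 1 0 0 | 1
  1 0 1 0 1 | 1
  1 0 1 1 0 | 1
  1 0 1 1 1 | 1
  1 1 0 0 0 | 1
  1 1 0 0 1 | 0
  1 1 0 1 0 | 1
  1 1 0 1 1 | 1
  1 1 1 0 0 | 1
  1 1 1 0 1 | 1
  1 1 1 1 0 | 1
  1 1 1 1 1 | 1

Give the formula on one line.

(~b | ((b & d) | (((c | d) & a) | ~e)))

  ~b = 11111111000000001111111100000000
  (b & d) = 00000000001100110000000000110011
  (c | d) = 00111111001111110011111100111111
  ((c | d) & a) = 00000000000000000011111100111111
  ~e = 10101010101010101010101010101010
  (((c | d) & a) | ~e) = 10101010101010101011111110111111
  ((b & d) | (((c | d) & a) | ~e)) = 10101010101110111011111110111111
  (~b | ((b & d) | (((c | d) & a) | ~e))) = 11111111101110111111111110111111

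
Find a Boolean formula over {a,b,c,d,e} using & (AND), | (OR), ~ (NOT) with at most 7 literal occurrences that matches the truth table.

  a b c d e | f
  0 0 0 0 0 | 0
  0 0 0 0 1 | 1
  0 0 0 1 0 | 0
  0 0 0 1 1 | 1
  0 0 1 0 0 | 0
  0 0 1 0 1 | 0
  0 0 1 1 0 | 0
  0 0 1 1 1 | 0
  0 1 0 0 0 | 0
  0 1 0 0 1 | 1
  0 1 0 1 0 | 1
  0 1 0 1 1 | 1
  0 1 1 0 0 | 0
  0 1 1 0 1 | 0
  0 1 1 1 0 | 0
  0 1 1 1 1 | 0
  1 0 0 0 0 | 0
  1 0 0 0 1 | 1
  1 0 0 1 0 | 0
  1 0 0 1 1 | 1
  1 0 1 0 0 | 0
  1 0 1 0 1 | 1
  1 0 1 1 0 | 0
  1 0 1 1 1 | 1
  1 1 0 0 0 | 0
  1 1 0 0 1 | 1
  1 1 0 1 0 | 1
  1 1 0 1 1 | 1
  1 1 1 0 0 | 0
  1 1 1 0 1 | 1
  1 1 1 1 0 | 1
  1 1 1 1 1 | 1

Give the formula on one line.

  (d | e) = 01110111011101110111011101110111
  ~c = 11110000111100001111000011110000
  (~c | a) = 11110000111100001111111111111111
  (b | e) = 01010101111111110101010111111111
  ((~c | a) & (b | e)) = 01010000111100000101010111111111
  ((d | e) & ((~c | a) & (b | e))) = 01010000011100000101010101110111

((d | e) & ((~c | a) & (b | e)))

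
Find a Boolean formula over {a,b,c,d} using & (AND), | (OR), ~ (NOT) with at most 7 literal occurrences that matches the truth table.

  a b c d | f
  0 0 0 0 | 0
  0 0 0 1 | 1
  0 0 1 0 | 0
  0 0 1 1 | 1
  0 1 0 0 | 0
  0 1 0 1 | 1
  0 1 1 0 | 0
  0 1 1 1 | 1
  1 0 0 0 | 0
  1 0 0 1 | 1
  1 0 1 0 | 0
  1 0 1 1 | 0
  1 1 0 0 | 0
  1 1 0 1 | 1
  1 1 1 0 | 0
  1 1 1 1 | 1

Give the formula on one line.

(d & ((~a | ~c) | ((b & d) | ~c)))

  ~a = 1111111100000000
  ~c = 1100110011001100
  (~a | ~c) = 1111111111001100
  (b & d) = 0000010100000101
  ((b & d) | ~c) = 1100110111001101
  ((~a | ~c) | ((b & d) | ~c)) = 1111111111001101
  (d & ((~a | ~c) | ((b & d) | ~c))) = 0101010101000101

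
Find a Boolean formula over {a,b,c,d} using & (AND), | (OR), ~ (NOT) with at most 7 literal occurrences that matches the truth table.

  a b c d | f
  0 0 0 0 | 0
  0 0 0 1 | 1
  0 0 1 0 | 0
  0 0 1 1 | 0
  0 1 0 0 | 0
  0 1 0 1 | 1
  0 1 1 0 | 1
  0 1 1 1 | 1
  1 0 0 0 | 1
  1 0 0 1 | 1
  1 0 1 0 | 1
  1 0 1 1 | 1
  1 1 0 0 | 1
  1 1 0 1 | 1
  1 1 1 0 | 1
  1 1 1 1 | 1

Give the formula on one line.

(a | ((~c | b) & (c | (~a & d))))

  ~c = 1100110011001100
  (~c | b) = 1100111111001111
  ~a = 1111111100000000
  (~a & d) = 0101010100000000
  (c | (~a & d)) = 0111011100110011
  ((~c | b) & (c | (~a & d))) = 0100011100000011
  (a | ((~c | b) & (c | (~a & d)))) = 0100011111111111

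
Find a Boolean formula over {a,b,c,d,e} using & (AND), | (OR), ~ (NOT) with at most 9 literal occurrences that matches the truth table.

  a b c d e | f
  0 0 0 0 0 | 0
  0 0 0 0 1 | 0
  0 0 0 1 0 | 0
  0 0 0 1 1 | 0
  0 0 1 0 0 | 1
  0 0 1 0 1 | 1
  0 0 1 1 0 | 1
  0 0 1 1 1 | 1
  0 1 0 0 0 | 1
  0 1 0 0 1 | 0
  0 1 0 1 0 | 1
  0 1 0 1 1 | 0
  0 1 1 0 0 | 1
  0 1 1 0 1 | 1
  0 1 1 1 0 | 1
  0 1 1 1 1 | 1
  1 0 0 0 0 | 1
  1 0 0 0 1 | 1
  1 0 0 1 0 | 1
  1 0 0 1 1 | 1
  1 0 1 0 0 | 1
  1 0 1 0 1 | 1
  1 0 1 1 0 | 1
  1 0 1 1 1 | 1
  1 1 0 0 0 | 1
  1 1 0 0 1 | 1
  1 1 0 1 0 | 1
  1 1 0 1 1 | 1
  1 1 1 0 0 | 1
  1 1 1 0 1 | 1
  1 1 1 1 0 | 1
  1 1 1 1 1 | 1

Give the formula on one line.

(((e & a) | c) | ((a | b) & ~e))

  (e & a) = 00000000000000000101010101010101
  ((e & a) | c) = 00001111000011110101111101011111
  (a | b) = 00000000111111111111111111111111
  ~e = 10101010101010101010101010101010
  ((a | b) & ~e) = 00000000101010101010101010101010
  (((e & a) | c) | ((a | b) & ~e)) = 00001111101011111111111111111111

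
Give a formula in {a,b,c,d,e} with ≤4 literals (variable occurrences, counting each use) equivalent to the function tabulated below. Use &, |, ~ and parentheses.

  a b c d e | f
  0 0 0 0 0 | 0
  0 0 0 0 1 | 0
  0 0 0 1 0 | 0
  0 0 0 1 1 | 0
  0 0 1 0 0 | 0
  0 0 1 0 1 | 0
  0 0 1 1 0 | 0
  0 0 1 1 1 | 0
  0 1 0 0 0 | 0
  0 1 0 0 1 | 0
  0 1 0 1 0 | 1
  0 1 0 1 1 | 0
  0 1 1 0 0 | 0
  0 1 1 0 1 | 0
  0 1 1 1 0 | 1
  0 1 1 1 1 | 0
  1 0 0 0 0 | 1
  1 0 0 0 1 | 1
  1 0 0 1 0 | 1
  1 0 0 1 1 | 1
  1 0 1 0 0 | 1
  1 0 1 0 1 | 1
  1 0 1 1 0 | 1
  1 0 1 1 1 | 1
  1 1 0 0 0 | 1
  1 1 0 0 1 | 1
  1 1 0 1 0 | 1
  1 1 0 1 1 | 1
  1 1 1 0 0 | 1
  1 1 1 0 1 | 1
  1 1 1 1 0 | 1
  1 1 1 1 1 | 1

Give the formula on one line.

(a | (~e & (d & b)))

  ~e = 10101010101010101010101010101010
  (d & b) = 00000000001100110000000000110011
  (~e & (d & b)) = 00000000001000100000000000100010
  (a | (~e & (d & b))) = 00000000001000101111111111111111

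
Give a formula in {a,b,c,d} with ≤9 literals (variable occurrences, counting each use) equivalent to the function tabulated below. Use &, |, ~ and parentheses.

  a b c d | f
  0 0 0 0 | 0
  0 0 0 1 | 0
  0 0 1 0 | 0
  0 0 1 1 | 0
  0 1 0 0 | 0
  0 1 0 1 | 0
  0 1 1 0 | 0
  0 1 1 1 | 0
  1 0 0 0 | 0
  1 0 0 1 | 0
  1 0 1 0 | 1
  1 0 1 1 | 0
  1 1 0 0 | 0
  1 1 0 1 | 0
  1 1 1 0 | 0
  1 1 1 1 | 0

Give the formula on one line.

(((((~d & (~b | c)) | (~c & a)) & c) & ~b) & a)

  ~d = 1010101010101010
  ~b = 1111000011110000
  (~b | c) = 1111001111110011
  (~d & (~b | c)) = 1010001010100010
  ~c = 1100110011001100
  (~c & a) = 0000000011001100
  ((~d & (~b | c)) | (~c & a)) = 1010001011101110
  (((~d & (~b | c)) | (~c & a)) & c) = 0010001000100010
  ((((~d & (~b | c)) | (~c & a)) & c) & ~b) = 0010000000100000
  (((((~d & (~b | c)) | (~c & a)) & c) & ~b) & a) = 0000000000100000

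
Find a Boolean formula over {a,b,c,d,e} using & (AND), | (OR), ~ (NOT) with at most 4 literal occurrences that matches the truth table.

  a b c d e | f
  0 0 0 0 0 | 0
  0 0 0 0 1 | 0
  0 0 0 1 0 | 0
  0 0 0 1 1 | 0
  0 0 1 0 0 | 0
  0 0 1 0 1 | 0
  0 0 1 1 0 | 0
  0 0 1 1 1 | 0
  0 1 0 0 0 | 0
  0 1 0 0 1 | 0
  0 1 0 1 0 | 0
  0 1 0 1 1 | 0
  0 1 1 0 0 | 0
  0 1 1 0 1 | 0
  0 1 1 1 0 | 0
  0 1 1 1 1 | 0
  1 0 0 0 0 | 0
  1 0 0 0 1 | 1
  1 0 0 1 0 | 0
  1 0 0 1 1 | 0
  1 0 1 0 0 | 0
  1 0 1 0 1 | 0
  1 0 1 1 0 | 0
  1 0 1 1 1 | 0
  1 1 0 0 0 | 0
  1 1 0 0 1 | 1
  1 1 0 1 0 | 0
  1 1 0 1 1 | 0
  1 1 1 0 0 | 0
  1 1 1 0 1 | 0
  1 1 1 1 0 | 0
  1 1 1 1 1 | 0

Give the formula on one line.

  ~c = 11110000111100001111000011110000
  (e & ~c) = 01010000010100000101000001010000
  ~d = 11001100110011001100110011001100
  (~d & a) = 00000000000000001100110011001100
  ((e & ~c) & (~d & a)) = 00000000000000000100000001000000

((e & ~c) & (~d & a))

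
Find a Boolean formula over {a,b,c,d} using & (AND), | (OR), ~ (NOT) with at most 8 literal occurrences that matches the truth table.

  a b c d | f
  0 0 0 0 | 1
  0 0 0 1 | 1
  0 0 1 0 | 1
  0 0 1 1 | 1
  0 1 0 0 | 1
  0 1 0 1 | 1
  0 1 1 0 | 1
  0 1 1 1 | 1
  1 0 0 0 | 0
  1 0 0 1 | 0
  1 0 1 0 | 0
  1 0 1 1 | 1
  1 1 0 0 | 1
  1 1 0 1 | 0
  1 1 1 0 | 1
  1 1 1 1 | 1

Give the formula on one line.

  (c | b) = 0011111100111111
  ((c | b) & d) = 0001010100010101
  (c & ((c | b) & d)) = 0001000100010001
  ~a = 1111111100000000
  ~d = 1010101010101010
  (b & ~d) = 0000101000001010
  ((b & ~d) & a) = 0000000000001010
  (~a | ((b & ~d) & a)) = 1111111100001010
  ((c & ((c | b) & d)) | (~a | ((b & ~d) & a))) = 1111111100011011

((c & ((c | b) & d)) | (~a | ((b & ~d) & a)))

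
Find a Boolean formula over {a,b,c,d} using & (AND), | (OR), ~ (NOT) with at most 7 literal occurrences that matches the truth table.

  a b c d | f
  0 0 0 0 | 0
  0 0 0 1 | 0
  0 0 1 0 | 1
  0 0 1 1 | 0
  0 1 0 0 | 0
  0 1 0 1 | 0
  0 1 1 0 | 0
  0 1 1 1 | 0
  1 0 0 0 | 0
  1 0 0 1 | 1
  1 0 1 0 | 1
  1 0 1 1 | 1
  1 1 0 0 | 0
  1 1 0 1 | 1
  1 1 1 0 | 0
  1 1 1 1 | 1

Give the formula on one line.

  (a & d) = 0000000001010101
  ~d = 1010101010101010
  ~b = 1111000011110000
  (c & ~b) = 0011000000110000
  (~d & (c & ~b)) = 0010000000100000
  ((a & d) | (~d & (c & ~b))) = 0010000001110101

((a & d) | (~d & (c & ~b)))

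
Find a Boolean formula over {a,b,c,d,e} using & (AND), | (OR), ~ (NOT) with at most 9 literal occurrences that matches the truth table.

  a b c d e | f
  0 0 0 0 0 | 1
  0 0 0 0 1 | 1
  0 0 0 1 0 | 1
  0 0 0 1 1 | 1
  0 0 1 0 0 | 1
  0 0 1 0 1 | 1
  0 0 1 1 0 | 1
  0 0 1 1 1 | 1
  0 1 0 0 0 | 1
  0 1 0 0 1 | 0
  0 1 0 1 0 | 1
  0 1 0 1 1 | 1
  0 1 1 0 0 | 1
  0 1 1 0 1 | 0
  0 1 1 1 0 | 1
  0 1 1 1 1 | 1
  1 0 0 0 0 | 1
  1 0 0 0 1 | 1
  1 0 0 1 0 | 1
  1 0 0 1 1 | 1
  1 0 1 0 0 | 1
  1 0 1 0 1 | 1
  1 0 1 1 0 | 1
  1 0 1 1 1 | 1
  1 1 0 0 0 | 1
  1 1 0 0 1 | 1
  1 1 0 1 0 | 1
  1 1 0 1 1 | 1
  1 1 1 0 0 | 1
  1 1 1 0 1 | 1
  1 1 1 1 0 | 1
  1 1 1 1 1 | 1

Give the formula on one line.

((a | (~e | (d & ~a))) | (~d & ~b))

  ~e = 10101010101010101010101010101010
  ~a = 11111111111111110000000000000000
  (d & ~a) = 00110011001100110000000000000000
  (~e | (d & ~a)) = 10111011101110111010101010101010
  (a | (~e | (d & ~a))) = 10111011101110111111111111111111
  ~d = 11001100110011001100110011001100
  ~b = 11111111000000001111111100000000
  (~d & ~b) = 11001100000000001100110000000000
  ((a | (~e | (d & ~a))) | (~d & ~b)) = 11111111101110111111111111111111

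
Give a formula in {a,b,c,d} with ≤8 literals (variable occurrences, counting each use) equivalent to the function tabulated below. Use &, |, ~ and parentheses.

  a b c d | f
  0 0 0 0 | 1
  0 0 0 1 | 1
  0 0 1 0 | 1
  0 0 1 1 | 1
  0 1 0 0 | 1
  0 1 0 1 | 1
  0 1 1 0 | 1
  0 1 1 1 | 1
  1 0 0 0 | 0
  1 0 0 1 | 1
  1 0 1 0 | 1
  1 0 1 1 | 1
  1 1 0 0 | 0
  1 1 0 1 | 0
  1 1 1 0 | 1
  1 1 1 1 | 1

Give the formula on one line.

(((d & ~b) | ~a) | (c & (a | d)))

  ~b = 1111000011110000
  (d & ~b) = 0101000001010000
  ~a = 1111111100000000
  ((d & ~b) | ~a) = 1111111101010000
  (a | d) = 0101010111111111
  (c & (a | d)) = 0001000100110011
  (((d & ~b) | ~a) | (c & (a | d))) = 1111111101110011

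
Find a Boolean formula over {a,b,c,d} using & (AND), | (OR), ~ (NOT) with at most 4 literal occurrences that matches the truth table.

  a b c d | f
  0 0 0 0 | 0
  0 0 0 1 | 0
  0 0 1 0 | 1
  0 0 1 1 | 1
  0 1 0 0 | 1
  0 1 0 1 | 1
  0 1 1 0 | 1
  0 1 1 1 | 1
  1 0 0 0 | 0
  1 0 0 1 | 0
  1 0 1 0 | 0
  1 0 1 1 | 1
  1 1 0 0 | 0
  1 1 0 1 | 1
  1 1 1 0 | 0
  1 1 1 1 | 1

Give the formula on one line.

((c | b) & (d | ~a))

  (c | b) = 0011111100111111
  ~a = 1111111100000000
  (d | ~a) = 1111111101010101
  ((c | b) & (d | ~a)) = 0011111100010101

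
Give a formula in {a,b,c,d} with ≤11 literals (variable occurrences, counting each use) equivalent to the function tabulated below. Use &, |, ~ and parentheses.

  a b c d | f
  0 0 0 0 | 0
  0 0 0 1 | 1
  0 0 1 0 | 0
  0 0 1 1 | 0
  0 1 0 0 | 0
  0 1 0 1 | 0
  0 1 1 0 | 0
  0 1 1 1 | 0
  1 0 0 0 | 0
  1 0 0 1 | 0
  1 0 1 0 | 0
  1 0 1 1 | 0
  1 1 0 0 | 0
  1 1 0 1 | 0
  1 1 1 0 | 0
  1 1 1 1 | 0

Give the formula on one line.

(~a & (((((b | d) & ~b) | c) | (a & ~c)) & (~b & ~c)))

  ~a = 1111111100000000
  (b | d) = 0101111101011111
  ~b = 1111000011110000
  ((b | d) & ~b) = 0101000001010000
  (((b | d) & ~b) | c) = 0111001101110011
  ~c = 1100110011001100
  (a & ~c) = 0000000011001100
  ((((b | d) & ~b) | c) | (a & ~c)) = 0111001111111111
  (~b & ~c) = 1100000011000000
  (((((b | d) & ~b) | c) | (a & ~c)) & (~b & ~c)) = 0100000011000000
  (~a & (((((b | d) & ~b) | c) | (a & ~c)) & (~b & ~c))) = 0100000000000000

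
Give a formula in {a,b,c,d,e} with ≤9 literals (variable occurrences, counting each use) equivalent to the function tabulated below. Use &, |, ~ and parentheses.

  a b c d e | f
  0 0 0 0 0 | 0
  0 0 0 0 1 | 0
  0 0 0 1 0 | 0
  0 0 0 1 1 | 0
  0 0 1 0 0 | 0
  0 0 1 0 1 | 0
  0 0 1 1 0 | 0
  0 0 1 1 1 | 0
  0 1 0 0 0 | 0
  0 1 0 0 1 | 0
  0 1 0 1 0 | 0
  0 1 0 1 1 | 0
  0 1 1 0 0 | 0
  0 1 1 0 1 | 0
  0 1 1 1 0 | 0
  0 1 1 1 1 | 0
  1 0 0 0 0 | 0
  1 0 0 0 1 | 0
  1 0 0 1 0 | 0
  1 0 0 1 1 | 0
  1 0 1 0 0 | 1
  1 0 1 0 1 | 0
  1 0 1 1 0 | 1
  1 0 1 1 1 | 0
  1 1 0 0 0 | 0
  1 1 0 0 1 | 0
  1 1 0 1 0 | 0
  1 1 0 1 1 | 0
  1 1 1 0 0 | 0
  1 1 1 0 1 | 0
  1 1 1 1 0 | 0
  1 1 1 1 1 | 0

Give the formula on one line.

((~e & ((e | (~b | (((e & b) | ~c) & c))) & c)) & a)

  ~e = 10101010101010101010101010101010
  ~b = 11111111000000001111111100000000
  (e & b) = 00000000010101010000000001010101
  ~c = 11110000111100001111000011110000
  ((e & b) | ~c) = 11110000111101011111000011110101
  (((e & b) | ~c) & c) = 00000000000001010000000000000101
  (~b | (((e & b) | ~c) & c)) = 11111111000001011111111100000101
  (e | (~b | (((e & b) | ~c) & c))) = 11111111010101011111111101010101
  ((e | (~b | (((e & b) | ~c) & c))) & c) = 00001111000001010000111100000101
  (~e & ((e | (~b | (((e & b) | ~c) & c))) & c)) = 00001010000000000000101000000000
  ((~e & ((e | (~b | (((e & b) | ~c) & c))) & c)) & a) = 00000000000000000000101000000000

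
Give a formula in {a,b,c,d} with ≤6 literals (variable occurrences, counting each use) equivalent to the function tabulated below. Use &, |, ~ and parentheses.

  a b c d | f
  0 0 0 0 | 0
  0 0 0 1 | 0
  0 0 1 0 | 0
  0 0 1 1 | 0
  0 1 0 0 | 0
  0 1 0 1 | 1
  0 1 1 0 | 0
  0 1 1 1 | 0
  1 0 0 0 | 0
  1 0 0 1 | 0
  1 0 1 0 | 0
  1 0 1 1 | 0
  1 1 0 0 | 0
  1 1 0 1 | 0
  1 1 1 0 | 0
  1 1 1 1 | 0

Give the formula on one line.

  ~a = 1111111100000000
  (~a & b) = 0000111100000000
  (d & ~a) = 0101010100000000
  ((~a & b) & (d & ~a)) = 0000010100000000
  ~c = 1100110011001100
  (b & ~c) = 0000110000001100
  (((~a & b) & (d & ~a)) & (b & ~c)) = 0000010000000000

(((~a & b) & (d & ~a)) & (b & ~c))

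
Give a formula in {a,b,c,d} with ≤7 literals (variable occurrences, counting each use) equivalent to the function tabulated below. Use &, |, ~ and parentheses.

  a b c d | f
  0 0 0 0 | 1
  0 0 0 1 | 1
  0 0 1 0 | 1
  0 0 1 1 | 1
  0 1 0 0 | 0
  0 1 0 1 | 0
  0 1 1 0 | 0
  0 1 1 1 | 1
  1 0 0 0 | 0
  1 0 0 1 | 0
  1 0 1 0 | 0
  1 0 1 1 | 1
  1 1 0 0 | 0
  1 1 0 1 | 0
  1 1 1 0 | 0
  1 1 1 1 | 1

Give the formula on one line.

  ~b = 1111000011110000
  ~a = 1111111100000000
  (~b & ~a) = 1111000000000000
  (d & c) = 0001000100010001
  ((~b & ~a) | (d & c)) = 1111000100010001

((~b & ~a) | (d & c))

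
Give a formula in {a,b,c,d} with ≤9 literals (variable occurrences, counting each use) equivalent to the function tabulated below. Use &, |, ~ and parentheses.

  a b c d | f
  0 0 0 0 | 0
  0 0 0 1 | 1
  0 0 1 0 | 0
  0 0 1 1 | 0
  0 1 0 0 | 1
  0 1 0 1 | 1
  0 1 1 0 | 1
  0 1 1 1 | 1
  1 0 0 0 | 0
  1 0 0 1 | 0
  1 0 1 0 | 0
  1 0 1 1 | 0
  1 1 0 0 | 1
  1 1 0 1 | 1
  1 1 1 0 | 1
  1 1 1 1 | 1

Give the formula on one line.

  ~b = 1111000011110000
  ~c = 1100110011001100
  (~c & a) = 0000000011001100
  (d & (~c & a)) = 0000000001000100
  (~b | (d & (~c & a))) = 1111000011110100
  ((~b | (d & (~c & a))) & ~c) = 1100000011000100
  ~a = 1111111100000000
  (~a & d) = 0101010100000000
  (((~b | (d & (~c & a))) & ~c) & (~a & d)) = 0100000000000000
  ((((~b | (d & (~c & a))) & ~c) & (~a & d)) | b) = 0100111100001111

((((~b | (d & (~c & a))) & ~c) & (~a & d)) | b)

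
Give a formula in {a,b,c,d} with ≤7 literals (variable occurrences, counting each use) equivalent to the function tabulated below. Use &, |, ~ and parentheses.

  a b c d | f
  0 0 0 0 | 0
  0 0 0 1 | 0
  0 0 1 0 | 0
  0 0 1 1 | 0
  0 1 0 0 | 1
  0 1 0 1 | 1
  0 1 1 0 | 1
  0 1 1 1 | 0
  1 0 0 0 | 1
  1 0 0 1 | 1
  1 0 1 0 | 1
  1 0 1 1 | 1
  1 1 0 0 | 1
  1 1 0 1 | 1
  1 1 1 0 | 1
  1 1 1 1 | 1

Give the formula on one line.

  ~c = 1100110011001100
  ~d = 1010101010101010
  (~c | ~d) = 1110111011101110
  (b & (~c | ~d)) = 0000111000001110
  ((b & (~c | ~d)) | a) = 0000111011111111

((b & (~c | ~d)) | a)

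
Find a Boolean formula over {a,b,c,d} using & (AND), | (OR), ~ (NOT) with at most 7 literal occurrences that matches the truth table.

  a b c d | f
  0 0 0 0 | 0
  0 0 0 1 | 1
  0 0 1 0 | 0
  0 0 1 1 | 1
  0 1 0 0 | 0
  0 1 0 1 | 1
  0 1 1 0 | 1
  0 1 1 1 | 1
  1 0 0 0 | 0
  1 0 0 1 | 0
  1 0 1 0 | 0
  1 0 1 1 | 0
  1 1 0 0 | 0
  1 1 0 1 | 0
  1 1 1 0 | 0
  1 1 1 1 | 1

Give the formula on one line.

(((~a & d) | (b & c)) & (d | ~a))

  ~a = 1111111100000000
  (~a & d) = 0101010100000000
  (b & c) = 0000001100000011
  ((~a & d) | (b & c)) = 0101011100000011
  (d | ~a) = 1111111101010101
  (((~a & d) | (b & c)) & (d | ~a)) = 0101011100000001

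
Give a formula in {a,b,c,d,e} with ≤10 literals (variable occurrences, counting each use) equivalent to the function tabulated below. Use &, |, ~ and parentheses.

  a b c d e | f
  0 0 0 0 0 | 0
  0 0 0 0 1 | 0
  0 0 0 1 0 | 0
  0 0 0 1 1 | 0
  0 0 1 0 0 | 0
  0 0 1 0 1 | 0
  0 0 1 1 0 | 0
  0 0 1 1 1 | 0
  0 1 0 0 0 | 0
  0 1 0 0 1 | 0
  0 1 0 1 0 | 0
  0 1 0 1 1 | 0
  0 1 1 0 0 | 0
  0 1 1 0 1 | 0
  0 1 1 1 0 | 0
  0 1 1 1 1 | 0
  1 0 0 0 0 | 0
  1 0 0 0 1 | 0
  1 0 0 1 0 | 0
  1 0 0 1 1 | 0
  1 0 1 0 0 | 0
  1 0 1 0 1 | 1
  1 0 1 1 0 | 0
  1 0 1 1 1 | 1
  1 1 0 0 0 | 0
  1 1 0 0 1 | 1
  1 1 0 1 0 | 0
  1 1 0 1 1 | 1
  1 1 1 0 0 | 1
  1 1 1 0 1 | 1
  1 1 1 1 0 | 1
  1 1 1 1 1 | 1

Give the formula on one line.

  (e & b) = 00000000010101010000000001010101
  (c | (e & b)) = 00001111010111110000111101011111
  (a & (c | (e & b))) = 00000000000000000000111101011111
  (e | b) = 01010101111111110101010111111111
  ~c = 11110000111100001111000011110000
  ((e | b) | ~c) = 11110101111111111111010111111111
  ((a & (c | (e & b))) & ((e | b) | ~c)) = 00000000000000000000010101011111

((a & (c | (e & b))) & ((e | b) | ~c))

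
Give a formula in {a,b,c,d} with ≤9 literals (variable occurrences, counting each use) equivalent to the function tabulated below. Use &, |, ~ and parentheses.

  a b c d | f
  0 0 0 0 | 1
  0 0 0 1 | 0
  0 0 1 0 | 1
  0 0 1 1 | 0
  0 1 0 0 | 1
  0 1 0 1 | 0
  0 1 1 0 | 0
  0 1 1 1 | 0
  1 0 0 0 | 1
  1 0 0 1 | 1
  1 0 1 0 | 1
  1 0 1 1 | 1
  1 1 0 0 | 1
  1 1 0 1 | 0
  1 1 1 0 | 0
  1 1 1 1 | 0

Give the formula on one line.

((~d | (a & (~b | c))) & (((~c & ~d) | ~b) | ~c))

  ~d = 1010101010101010
  ~b = 1111000011110000
  (~b | c) = 1111001111110011
  (a & (~b | c)) = 0000000011110011
  (~d | (a & (~b | c))) = 1010101011111011
  ~c = 1100110011001100
  (~c & ~d) = 1000100010001000
  ((~c & ~d) | ~b) = 1111100011111000
  (((~c & ~d) | ~b) | ~c) = 1111110011111100
  ((~d | (a & (~b | c))) & (((~c & ~d) | ~b) | ~c)) = 1010100011111000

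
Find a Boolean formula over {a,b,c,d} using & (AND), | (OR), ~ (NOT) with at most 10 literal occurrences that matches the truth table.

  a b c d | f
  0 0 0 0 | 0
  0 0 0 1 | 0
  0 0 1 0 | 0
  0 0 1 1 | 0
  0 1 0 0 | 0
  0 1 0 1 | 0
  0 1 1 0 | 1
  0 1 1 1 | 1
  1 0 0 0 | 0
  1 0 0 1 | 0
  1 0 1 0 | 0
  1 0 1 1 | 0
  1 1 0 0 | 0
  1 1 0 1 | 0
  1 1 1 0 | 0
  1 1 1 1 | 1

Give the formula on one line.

  (d & c) = 0001000100010001
  ~a = 1111111100000000
  ~c = 1100110011001100
  (~a | ~c) = 1111111111001100
  ((d & c) | (~a | ~c)) = 1111111111011101
  ~b = 1111000011110000
  (~b | c) = 1111001111110011
  (((d & c) | (~a | ~c)) & (~b | c)) = 1111001111010001
  (b & (((d & c) | (~a | ~c)) & (~b | c))) = 0000001100000001

(b & (((d & c) | (~a | ~c)) & (~b | c)))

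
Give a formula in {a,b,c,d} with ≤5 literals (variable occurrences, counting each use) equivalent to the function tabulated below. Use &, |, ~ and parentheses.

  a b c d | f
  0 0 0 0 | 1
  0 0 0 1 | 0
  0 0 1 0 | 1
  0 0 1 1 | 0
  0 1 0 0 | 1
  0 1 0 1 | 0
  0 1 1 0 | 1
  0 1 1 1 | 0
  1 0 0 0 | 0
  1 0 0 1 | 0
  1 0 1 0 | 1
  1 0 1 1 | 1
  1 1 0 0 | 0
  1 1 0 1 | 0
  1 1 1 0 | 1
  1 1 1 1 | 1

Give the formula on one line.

  (c & a) = 0000000000110011
  ~a = 1111111100000000
  ~d = 1010101010101010
  (~a & ~d) = 1010101000000000
  ((c & a) | (~a & ~d)) = 1010101000110011

((c & a) | (~a & ~d))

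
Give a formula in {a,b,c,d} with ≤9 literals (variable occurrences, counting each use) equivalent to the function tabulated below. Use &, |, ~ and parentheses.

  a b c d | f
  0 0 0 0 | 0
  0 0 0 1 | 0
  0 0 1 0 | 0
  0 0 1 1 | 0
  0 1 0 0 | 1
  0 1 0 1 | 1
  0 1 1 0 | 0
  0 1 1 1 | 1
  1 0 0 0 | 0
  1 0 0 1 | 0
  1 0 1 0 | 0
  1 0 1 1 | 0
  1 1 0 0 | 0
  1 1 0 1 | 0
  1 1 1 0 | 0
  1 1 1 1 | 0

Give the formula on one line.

  ~b = 1111000011110000
  ~a = 1111111100000000
  (~b | ~a) = 1111111111110000
  ~d = 1010101010101010
  (~d | b) = 1010111110101111
  ((~d | b) & c) = 0010001100100011
  (((~d | b) & c) | b) = 0010111100101111
  ((~b | ~a) & (((~d | b) & c) | b)) = 0010111100100000
  ~c = 1100110011001100
  (~c | d) = 1101110111011101
  (((~b | ~a) & (((~d | b) & c) | b)) & (~c | d)) = 0000110100000000

(((~b | ~a) & (((~d | b) & c) | b)) & (~c | d))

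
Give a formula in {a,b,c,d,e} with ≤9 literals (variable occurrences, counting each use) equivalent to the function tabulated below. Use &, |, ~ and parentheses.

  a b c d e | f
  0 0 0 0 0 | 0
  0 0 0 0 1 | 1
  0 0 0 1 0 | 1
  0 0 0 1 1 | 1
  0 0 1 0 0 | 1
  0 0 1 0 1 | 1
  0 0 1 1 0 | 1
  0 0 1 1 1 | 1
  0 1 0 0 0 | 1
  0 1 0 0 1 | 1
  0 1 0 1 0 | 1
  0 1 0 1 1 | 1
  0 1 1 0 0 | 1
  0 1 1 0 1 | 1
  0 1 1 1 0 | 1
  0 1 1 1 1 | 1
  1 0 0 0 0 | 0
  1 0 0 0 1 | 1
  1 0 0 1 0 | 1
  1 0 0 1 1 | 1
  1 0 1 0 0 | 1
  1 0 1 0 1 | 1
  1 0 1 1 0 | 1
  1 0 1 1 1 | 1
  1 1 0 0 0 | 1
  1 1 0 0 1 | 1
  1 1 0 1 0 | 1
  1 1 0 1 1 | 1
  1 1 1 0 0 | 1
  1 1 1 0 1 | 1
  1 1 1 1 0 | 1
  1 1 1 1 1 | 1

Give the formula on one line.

  (d | c) = 00111111001111110011111100111111
  (e | (d | c)) = 01111111011111110111111101111111
  (e | b) = 01010101111111110101010111111111
  ~d = 11001100110011001100110011001100
  ((e | b) & ~d) = 01000100110011000100010011001100
  ((e | (d | c)) | ((e | b) & ~d)) = 01111111111111110111111111111111

((e | (d | c)) | ((e | b) & ~d))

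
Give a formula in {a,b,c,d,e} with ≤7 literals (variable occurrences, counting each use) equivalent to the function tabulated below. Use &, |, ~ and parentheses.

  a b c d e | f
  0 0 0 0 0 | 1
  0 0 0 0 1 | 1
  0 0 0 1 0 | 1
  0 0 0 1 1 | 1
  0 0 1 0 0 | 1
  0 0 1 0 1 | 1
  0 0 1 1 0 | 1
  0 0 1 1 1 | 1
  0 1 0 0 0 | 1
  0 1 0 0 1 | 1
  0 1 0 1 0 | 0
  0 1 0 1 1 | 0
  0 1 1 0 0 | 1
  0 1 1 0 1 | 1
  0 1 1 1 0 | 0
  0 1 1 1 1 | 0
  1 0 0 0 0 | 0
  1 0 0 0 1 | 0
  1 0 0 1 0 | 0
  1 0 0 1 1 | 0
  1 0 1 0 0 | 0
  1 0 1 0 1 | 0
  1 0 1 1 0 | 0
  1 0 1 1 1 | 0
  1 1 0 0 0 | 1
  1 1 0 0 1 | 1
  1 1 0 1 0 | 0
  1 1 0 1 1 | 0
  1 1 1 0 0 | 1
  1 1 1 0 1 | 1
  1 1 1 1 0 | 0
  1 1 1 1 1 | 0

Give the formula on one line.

((b & ~d) | (~a & ~b))

  ~d = 11001100110011001100110011001100
  (b & ~d) = 00000000110011000000000011001100
  ~a = 11111111111111110000000000000000
  ~b = 11111111000000001111111100000000
  (~a & ~b) = 11111111000000000000000000000000
  ((b & ~d) | (~a & ~b)) = 11111111110011000000000011001100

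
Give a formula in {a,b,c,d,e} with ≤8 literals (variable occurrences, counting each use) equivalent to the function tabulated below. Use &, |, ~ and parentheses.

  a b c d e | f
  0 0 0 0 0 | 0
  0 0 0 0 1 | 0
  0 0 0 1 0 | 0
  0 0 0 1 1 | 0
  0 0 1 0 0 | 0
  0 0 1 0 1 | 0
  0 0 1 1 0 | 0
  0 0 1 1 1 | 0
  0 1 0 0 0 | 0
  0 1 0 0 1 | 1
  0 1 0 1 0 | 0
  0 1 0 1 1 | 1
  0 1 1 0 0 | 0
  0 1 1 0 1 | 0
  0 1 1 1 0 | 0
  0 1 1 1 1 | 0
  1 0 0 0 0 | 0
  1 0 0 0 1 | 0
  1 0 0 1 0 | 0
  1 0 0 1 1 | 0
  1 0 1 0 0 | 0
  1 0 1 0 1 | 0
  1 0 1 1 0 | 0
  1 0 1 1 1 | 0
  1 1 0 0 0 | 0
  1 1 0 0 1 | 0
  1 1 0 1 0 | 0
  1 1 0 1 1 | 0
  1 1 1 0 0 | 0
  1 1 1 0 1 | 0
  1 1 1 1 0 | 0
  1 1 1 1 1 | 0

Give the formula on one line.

  ~c = 11110000111100001111000011110000
  ~a = 11111111111111110000000000000000
  (b & ~a) = 00000000111111110000000000000000
  (~c & (b & ~a)) = 00000000111100000000000000000000
  (a & b) = 00000000000000000000000011111111
  (~c | (a & b)) = 11110000111100001111000011111111
  (e & ~a) = 01010101010101010000000000000000
  ((~c | (a & b)) & (e & ~a)) = 01010000010100000000000000000000
  ((~c & (b & ~a)) & ((~c | (a & b)) & (e & ~a))) = 00000000010100000000000000000000

((~c & (b & ~a)) & ((~c | (a & b)) & (e & ~a)))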